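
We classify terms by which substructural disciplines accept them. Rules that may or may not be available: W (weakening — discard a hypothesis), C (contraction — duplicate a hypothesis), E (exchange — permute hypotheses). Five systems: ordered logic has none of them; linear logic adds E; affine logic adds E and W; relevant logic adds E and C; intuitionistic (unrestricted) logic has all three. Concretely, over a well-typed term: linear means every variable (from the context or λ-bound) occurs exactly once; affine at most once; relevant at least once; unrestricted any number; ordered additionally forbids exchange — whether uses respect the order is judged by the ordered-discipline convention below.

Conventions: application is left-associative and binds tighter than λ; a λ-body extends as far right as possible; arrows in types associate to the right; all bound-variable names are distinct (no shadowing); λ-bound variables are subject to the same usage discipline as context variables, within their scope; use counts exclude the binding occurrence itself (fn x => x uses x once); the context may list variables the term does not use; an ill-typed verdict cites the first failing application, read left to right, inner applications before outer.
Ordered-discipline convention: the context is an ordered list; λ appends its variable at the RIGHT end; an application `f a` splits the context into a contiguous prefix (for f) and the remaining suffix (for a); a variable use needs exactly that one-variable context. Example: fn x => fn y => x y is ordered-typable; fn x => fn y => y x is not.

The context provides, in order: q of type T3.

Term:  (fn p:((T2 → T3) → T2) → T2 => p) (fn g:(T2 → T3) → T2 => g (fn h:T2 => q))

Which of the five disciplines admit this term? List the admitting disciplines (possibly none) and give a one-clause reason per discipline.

admitting disciplines: affine, unrestricted
usage: q ×1; p (bound) ×1; g (bound) ×1; h (bound) ×0
left-to-right use order: p, g, q
typing: the term checks, with type ((T2 → T3) → T2) → T2
ordered ✗ (h left unused)
linear ✗ (h left unused)
affine ✓ (at most one use each (q, p, g, h))
relevant ✗ (h left unused)
unrestricted ✓ (typability at ((T2 → T3) → T2) → T2 is all that's needed)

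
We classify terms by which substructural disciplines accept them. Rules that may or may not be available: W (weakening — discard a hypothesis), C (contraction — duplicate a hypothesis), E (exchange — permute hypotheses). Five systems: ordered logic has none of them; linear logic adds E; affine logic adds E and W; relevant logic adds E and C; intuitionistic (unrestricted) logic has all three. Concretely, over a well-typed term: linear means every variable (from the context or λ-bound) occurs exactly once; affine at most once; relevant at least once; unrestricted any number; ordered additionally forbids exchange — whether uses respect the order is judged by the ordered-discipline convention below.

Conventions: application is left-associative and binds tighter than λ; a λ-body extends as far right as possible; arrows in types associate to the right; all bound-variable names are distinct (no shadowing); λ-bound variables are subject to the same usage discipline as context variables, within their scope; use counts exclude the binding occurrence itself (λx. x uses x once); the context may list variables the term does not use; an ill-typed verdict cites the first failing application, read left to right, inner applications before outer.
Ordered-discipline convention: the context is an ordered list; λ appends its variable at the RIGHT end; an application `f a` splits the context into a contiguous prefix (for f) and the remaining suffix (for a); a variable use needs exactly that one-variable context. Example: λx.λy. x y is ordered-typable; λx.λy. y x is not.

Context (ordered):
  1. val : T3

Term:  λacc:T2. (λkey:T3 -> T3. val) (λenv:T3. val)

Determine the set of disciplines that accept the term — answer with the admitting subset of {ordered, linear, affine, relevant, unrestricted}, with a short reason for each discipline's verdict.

admitted in: unrestricted
variable uses: val: 2, acc (λ-bound): 0, key (λ-bound): 0, env (λ-bound): 0
order of uses: val, val
typing: well-typed — term : T2 -> T3
ordered: ✗, uses contraction: val ×2; acc, key, env never used (weakening)
linear: ✗, uses contraction: val ×2; acc, key, env never used (weakening)
affine: ✗, uses contraction: val ×2
relevant: ✗, acc, key, env never used (weakening)
unrestricted: ✓, typability at T2 -> T3 is all that's needed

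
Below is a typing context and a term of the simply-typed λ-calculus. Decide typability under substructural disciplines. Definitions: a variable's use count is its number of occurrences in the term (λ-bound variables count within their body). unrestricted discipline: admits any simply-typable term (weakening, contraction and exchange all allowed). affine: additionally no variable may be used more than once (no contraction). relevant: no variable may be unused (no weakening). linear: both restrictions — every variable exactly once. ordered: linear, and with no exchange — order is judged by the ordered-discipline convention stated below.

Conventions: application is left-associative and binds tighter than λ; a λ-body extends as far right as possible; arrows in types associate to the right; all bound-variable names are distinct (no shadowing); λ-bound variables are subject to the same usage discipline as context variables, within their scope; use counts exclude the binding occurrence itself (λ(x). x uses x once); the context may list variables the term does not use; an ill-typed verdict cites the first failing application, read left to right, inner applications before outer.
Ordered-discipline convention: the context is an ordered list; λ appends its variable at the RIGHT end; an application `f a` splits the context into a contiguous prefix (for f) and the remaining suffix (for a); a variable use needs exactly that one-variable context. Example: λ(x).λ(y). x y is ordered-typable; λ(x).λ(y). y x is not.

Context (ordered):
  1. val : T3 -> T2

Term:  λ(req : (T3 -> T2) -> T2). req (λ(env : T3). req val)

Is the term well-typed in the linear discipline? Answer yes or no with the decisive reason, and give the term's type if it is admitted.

no — repeated use of req ×2; needs weakening: env unused
use counts: val: 1×, req (bound): 2×, env (bound): 0×
use order (left to right): req, req, val
typing: the term checks, with type ((T3 -> T2) -> T2) -> T2
across the five disciplines: ordered ✗; linear ✗; affine ✗; relevant ✗; unrestricted ✓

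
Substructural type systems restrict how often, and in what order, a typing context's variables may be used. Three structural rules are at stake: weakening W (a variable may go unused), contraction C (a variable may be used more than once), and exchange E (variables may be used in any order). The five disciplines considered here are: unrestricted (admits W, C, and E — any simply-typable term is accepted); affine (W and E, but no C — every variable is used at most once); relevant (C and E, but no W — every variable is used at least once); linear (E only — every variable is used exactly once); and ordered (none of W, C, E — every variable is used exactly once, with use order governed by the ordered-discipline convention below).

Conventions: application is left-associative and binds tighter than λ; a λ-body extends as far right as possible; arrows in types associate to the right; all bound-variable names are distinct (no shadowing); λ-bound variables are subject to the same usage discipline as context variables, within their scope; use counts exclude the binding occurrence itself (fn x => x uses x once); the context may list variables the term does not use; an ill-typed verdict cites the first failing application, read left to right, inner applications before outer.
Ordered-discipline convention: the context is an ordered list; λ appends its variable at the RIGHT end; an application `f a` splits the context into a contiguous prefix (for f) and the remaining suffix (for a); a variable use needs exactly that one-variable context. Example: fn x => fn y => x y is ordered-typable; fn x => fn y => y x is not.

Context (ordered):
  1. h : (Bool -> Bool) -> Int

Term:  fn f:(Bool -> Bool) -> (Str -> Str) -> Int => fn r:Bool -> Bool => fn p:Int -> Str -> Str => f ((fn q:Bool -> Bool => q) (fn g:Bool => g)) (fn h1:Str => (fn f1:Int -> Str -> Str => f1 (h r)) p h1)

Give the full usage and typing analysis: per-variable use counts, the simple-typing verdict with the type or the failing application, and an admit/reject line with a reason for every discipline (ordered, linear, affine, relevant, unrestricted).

variable uses: h: 1; f (bound): 1; r (bound): 1; p (bound): 1; q (bound): 1; g (bound): 1; h1 (bound): 1; f1 (bound): 1
uses in reading order: f, q, g, f1, h, r, p, h1
typing: the term checks, with type ((Bool -> Bool) -> (Str -> Str) -> Int) -> (Bool -> Bool) -> (Int -> Str -> Str) -> Int
ordered: ✗, no ordered split (uses run f, q, g, f1, h, r, p, h1)
linear: ✓, h, f, r, p, q, g, h1, f1: one use apiece
affine: ✓, none of h, f, r, p, q, g, h1, f1 used more than once
relevant: ✓, none of h, f, r, p, q, g, h1, f1 goes unused
unrestricted: ✓, typability at ((Bool -> Bool) -> (Str -> Str) -> Int) -> (Bool -> Bool) -> (Int -> Str -> Str) -> Int is all that's needed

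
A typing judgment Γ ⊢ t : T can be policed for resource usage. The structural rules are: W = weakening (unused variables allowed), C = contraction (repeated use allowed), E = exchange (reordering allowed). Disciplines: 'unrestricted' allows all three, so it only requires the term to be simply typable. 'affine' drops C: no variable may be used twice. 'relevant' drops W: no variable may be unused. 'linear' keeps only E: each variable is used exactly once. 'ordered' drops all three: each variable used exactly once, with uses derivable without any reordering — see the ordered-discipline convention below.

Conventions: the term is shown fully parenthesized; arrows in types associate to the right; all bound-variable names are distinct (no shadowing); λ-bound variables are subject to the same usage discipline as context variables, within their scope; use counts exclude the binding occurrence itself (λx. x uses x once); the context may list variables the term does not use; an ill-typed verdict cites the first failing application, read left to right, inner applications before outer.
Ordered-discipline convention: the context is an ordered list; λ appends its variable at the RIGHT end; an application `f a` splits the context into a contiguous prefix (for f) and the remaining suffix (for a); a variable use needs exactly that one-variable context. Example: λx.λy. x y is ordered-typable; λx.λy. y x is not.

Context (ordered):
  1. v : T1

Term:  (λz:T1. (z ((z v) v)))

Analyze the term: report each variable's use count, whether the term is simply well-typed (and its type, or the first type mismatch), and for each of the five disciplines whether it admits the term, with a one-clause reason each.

variable uses: v ×2, z (bound) ×2
use order (left to right): z, z, v, v
typing: ill-typed: applying a non-function (T1)
ordered: ✗ — a type mismatch blocks all five
linear: ✗ — the type mismatch rejects it
affine: ✗ — not simply typable
relevant: ✗ — fails simple typing
unrestricted: ✗ — a type mismatch blocks all five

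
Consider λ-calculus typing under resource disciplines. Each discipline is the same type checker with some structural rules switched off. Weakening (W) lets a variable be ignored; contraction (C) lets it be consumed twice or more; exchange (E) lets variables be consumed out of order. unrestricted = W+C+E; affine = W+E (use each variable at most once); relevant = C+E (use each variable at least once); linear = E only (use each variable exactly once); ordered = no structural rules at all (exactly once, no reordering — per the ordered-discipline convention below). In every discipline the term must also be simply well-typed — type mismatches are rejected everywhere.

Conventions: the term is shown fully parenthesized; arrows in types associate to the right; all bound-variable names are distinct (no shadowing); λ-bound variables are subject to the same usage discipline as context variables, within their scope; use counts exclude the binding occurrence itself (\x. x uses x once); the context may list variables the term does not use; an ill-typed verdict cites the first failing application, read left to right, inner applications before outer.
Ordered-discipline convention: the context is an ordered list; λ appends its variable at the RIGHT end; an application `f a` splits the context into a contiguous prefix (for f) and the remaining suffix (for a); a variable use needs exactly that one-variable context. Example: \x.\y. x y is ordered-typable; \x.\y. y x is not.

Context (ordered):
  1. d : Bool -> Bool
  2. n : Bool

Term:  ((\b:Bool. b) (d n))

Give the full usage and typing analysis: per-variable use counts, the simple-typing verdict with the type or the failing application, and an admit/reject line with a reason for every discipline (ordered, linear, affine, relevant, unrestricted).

usage: d: 1×, n: 1×, b [bound]: 1×
order of uses: b, d, n
typing: the term checks, with type Bool
ordered ✓ (single-use (d, n, b), ordered derivation ok)
linear ✓ (d, n, b: one use apiece)
affine ✓ (d, n, b: no repeats, contraction unneeded)
relevant ✓ (at least one use each (d, n, b))
unrestricted ✓ (simply typable at Bool; W, C, E all held)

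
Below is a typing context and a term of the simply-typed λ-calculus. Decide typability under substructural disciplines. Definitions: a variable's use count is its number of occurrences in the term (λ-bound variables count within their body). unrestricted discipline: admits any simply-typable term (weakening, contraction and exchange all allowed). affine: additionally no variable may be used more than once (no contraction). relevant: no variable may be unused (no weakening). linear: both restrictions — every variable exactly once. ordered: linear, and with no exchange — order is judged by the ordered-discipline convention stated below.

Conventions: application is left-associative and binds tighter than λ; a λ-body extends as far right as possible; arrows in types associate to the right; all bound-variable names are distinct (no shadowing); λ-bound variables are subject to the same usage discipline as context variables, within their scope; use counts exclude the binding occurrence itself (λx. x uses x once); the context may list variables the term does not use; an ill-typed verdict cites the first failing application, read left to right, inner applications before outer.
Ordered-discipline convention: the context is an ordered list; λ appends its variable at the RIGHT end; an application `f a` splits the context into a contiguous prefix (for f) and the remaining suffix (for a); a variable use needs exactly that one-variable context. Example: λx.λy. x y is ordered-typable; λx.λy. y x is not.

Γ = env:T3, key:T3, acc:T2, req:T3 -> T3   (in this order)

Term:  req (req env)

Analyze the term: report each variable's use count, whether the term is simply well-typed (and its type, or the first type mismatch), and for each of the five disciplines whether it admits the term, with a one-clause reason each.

use counts: env=1; key=0; acc=0; req=2
use order (left to right): req, req, env
typing: the term checks, with type T3
ordered: ✗ — repeated use of req ×2; unused: key, acc — weakening required
linear: ✗ — repeated use of req ×2; unused: key, acc — weakening required
affine: ✗ — repeated use of req ×2
relevant: ✗ — unused: key, acc — weakening required
unrestricted: ✓ — typability at T3 is all that's needed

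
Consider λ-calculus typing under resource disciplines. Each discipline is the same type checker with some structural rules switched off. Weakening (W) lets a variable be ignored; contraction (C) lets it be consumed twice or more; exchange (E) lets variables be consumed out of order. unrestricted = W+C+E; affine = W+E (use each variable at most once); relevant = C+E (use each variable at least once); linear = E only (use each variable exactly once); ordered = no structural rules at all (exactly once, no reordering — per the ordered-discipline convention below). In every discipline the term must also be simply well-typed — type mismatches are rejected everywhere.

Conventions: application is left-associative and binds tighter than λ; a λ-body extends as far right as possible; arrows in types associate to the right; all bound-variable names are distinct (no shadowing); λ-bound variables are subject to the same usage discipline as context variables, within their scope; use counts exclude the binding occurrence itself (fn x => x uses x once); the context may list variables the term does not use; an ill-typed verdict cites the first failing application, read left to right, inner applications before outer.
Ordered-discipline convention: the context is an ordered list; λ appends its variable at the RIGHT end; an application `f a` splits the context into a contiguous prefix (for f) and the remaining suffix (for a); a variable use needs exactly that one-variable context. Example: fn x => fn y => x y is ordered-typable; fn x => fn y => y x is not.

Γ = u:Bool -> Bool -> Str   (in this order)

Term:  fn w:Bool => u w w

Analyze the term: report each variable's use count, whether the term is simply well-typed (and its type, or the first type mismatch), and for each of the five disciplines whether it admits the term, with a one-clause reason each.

counts: u ×1, w (bound) ×2
order of uses: u, w, w
typing: the term checks, with type Bool -> Str
ordered: ✗ — w ×2 used more than once (contraction)
linear: ✗ — w ×2 used more than once (contraction)
affine: ✗ — w ×2 used more than once (contraction)
relevant: ✓ — at least one use each (u, w)
unrestricted: ✓ — well-typed at Bool -> Str; no restrictions here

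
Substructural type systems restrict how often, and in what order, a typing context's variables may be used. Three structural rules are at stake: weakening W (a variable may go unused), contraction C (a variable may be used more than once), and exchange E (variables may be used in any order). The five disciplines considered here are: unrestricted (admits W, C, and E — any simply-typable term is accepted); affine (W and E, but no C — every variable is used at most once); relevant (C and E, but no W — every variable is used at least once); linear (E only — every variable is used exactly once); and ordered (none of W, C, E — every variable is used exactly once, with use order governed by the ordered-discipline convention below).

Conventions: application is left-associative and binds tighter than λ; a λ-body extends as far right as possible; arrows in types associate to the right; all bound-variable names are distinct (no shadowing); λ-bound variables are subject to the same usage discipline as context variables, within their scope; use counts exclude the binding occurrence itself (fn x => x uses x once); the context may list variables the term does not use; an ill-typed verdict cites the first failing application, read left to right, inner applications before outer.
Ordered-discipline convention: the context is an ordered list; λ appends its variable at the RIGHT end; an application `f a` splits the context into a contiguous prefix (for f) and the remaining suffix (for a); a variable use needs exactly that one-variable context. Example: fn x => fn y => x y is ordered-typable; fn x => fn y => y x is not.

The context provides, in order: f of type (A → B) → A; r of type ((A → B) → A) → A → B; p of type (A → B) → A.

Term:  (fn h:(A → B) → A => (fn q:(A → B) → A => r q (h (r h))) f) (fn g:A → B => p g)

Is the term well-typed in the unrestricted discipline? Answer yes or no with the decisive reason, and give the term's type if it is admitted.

yes — simply typable at B; W, C, E all held; term : B
use counts: f: 1×; r: 2×; p: 1×; h (bound): 2×; q (bound): 1×; g (bound): 1×
use order (left to right): r, q, h, r, h, f, p, g
typing: ✓ — B
summary: ordered ✗, linear ✗, affine ✗, relevant ✓, unrestricted ✓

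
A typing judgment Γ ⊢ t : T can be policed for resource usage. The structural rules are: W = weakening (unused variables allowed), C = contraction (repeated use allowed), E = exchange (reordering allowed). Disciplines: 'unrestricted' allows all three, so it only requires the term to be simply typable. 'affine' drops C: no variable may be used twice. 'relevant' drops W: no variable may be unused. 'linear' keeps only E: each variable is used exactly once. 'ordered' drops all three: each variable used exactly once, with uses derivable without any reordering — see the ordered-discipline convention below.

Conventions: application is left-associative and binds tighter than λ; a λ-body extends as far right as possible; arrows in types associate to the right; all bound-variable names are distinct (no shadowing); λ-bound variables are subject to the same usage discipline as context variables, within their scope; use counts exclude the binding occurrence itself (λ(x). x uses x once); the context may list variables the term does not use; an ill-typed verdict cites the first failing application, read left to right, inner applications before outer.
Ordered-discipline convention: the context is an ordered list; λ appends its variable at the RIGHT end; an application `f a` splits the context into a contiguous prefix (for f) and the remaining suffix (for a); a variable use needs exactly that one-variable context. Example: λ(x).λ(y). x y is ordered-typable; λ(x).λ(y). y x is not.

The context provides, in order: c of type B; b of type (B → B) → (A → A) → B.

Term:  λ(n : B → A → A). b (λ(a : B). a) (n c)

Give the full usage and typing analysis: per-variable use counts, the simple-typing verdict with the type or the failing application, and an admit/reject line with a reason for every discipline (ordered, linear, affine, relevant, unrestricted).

use counts: c: 1; b: 1; n [bound]: 1; a [bound]: 1
order of uses: b, a, n, c
typing: well-typed at (B → A → A) → B
ordered: ✗ — use order b, a, n, c needs exchange
linear: ✓ — each of c, b, n, a used exactly once
affine: ✓ — c, b, n, a: no repeats, contraction unneeded
relevant: ✓ — c, b, n, a: all used, weakening unneeded
unrestricted: ✓ — well-typed at (B → A → A) → B; no restrictions here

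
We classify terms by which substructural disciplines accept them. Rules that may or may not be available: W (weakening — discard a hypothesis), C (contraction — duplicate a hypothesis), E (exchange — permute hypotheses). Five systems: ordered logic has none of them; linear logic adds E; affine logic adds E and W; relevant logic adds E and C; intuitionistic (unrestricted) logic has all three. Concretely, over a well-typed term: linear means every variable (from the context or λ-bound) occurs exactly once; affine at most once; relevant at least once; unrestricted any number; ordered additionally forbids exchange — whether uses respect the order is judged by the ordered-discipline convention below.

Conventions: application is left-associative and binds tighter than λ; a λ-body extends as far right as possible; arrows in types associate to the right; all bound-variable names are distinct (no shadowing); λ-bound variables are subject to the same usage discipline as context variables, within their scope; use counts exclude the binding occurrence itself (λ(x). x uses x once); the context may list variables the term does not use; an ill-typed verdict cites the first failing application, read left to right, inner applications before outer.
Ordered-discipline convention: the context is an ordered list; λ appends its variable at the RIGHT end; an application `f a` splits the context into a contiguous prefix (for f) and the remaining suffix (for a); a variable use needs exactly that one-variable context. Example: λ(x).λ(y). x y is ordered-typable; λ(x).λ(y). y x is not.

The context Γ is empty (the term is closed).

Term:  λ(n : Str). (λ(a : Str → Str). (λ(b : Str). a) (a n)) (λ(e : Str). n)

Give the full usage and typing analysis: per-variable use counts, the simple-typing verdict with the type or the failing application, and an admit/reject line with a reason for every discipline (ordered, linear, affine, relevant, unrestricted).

counts: n (bound)=2, a (bound)=2, b (bound)=0, e (bound)=0
uses in reading order: a, a, n, n
typing: ✓ — Str → Str → Str
ordered: ✗, repeated use of n ×2, a ×2; unused: b, e — weakening required
linear: ✗, repeated use of n ×2, a ×2; unused: b, e — weakening required
affine: ✗, repeated use of n ×2, a ×2
relevant: ✗, unused: b, e — weakening required
unrestricted: ✓, typability at Str → Str → Str is all that's needed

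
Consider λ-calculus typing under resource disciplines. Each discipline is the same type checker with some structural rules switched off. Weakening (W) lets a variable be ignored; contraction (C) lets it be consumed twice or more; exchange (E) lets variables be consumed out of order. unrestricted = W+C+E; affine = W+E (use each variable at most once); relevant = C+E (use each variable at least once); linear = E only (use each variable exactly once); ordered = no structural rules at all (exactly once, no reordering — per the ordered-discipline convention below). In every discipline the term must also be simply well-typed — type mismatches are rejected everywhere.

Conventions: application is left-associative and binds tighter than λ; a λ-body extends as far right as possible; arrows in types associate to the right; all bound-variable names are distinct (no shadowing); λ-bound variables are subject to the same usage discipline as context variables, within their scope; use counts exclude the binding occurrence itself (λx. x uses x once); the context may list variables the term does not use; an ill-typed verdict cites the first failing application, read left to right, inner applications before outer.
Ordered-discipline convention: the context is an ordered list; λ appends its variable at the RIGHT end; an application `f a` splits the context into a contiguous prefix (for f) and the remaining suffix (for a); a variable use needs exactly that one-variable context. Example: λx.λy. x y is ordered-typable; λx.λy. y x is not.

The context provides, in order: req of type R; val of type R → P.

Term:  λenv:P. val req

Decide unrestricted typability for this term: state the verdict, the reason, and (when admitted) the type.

yes — type-checks (P → P) and nothing is barred; term : P → P
use counts: req ×1, val ×1, env (bound) ×0
left-to-right use order: val, req
typing: well-typed at P → P
summary: ordered ✗ | linear ✗ | affine ✓ | relevant ✗ | unrestricted ✓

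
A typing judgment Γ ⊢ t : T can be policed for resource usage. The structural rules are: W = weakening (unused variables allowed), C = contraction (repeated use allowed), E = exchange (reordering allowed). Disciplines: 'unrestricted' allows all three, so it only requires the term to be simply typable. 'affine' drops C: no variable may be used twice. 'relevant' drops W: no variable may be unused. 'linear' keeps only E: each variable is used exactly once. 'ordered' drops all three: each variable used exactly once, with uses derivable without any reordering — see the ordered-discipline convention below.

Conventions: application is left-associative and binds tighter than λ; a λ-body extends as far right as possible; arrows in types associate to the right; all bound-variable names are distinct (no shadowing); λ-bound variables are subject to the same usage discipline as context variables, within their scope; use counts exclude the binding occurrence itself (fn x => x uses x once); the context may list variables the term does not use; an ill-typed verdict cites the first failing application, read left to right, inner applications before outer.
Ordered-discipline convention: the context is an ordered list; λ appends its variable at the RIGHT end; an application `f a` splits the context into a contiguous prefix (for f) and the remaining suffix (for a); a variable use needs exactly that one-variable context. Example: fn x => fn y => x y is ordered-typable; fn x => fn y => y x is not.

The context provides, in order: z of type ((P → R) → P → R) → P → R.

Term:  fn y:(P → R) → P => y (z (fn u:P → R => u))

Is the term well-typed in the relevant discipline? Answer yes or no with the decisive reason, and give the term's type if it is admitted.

yes — none of z, y, u goes unused; term : ((P → R) → P) → P
usage: z: 1; y (λ-bound): 1; u (λ-bound): 1
order of uses: y, z, u
typing: well-typed at ((P → R) → P) → P
summary: ordered ✗; linear ✓; affine ✓; relevant ✓; unrestricted ✓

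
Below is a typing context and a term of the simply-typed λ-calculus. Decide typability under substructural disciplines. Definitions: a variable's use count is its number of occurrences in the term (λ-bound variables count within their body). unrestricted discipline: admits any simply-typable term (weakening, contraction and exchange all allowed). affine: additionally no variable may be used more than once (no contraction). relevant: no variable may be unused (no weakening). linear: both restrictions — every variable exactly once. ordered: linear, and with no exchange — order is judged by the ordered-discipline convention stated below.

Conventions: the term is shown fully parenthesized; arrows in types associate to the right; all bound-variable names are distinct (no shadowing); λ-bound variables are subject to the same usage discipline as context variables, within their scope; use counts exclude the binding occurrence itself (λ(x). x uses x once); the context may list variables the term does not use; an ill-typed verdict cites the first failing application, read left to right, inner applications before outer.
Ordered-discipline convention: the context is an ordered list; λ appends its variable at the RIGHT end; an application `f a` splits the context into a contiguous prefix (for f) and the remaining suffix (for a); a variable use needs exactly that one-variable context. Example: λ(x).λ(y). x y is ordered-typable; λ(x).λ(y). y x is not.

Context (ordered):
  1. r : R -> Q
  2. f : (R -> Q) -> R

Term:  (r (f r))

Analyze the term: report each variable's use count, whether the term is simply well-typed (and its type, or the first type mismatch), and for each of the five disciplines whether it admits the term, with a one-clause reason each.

counts: r: 2×, f: 1×
left-to-right use order: r, f, r
typing: ✓ — Q
ordered: ✗, needs contraction — r ×2
linear: ✗, needs contraction — r ×2
affine: ✗, needs contraction — r ×2
relevant: ✓, every one of r, f appears
unrestricted: ✓, simply typable at Q; W, C, E all held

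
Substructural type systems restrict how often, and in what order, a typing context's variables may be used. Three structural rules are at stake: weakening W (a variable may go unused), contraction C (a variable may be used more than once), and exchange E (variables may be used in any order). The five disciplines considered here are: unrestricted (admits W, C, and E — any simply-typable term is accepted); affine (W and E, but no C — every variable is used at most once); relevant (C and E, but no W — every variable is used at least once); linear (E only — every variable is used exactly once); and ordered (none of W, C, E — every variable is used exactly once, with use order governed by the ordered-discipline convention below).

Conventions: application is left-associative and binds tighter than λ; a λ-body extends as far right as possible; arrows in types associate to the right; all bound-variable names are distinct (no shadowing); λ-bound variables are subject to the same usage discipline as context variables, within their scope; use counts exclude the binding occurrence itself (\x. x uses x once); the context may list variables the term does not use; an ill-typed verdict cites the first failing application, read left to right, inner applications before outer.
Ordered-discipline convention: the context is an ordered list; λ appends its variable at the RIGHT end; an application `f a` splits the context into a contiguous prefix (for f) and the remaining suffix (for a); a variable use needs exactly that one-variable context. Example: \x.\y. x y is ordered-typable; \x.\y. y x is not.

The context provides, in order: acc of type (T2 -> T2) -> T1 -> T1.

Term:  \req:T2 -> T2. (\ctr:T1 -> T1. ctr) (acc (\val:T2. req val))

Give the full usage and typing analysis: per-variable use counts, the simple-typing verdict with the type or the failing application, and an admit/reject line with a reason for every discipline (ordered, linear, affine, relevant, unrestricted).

variable uses: acc ×1; req (λ-bound) ×1; ctr (λ-bound) ×1; val (λ-bound) ×1
use order (left to right): ctr, acc, req, val
typing: well-typed — term : (T2 -> T2) -> T1 -> T1
ordered ✓ (acc, req, ctr, val: once each, no exchange needed)
linear ✓ (each of acc, req, ctr, val used exactly once)
affine ✓ (none of acc, req, ctr, val used more than once)
relevant ✓ (at least one use each (acc, req, ctr, val))
unrestricted ✓ (typability at (T2 -> T2) -> T1 -> T1 is all that's needed)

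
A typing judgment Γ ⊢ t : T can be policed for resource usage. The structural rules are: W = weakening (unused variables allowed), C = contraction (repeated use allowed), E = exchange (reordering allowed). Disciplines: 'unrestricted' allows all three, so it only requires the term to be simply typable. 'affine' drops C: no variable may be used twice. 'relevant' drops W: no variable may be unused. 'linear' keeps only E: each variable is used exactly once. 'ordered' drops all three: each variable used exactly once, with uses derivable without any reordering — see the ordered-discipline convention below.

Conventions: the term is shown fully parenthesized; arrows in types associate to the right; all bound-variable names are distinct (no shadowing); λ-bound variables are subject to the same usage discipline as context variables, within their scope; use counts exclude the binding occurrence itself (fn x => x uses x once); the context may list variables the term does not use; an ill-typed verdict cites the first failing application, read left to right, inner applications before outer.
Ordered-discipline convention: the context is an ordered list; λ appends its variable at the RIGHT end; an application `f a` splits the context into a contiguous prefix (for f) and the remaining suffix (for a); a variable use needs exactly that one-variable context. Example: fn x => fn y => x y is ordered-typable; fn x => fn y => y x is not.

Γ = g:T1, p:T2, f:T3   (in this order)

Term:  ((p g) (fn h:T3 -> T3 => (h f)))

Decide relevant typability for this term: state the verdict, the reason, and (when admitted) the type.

no — not simply typable
variable uses: g=1; p=1; f=1; h [bound]=1
left-to-right use order: p, g, h, f
typing: ill-typed: non-function type T2 applied to an argument
summary: ordered ✗, linear ✗, affine ✗, relevant ✗, unrestricted ✗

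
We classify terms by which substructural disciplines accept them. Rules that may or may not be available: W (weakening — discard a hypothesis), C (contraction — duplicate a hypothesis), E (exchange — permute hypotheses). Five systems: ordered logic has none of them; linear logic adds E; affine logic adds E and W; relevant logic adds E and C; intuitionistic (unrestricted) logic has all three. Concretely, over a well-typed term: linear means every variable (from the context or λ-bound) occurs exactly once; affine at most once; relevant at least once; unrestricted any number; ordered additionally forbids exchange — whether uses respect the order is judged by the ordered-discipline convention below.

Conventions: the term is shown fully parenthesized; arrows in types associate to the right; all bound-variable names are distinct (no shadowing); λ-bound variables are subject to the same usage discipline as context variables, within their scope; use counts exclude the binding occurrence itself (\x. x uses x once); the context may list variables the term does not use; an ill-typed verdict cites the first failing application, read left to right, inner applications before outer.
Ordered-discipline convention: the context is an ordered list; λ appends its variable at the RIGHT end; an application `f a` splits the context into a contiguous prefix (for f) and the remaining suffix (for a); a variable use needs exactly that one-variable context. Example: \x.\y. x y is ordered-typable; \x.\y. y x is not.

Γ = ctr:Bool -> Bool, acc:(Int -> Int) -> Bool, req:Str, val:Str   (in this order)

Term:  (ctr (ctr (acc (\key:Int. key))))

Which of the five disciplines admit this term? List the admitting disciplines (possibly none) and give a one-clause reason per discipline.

admitted by: unrestricted
variable uses: ctr: 2×, acc: 1×, req: 0×, val: 0×, key [bound]: 1×
use order (left to right): ctr, ctr, acc, key
typing: well-typed at Bool
ordered: ✗ — needs contraction — ctr ×2; req, val left unused
linear: ✗ — needs contraction — ctr ×2; req, val left unused
affine: ✗ — needs contraction — ctr ×2
relevant: ✗ — req, val left unused
unrestricted: ✓ — typability at Bool is all that's needed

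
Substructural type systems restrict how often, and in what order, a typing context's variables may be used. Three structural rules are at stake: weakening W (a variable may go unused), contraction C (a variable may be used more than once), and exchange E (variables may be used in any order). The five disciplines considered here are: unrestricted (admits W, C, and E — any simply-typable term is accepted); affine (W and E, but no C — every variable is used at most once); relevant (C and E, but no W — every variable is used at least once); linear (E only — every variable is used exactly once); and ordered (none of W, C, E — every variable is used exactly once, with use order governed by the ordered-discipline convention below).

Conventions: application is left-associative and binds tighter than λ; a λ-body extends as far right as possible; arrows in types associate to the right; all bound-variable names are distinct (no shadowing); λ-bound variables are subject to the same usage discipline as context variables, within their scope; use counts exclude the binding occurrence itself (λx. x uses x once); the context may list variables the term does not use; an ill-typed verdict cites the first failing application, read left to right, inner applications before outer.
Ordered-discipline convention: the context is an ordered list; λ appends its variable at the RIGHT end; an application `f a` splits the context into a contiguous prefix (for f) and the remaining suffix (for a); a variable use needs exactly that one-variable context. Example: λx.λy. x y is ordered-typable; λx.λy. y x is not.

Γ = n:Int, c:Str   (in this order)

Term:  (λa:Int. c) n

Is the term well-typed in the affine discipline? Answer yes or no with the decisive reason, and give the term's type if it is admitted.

yes — no duplicate uses among n, c, a; term : Str
use counts: n: 1; c: 1; a [bound]: 0
use order (left to right): c, n
typing: the term checks, with type Str
all disciplines: ordered ✗ · linear ✗ · affine ✓ · relevant ✗ · unrestricted ✓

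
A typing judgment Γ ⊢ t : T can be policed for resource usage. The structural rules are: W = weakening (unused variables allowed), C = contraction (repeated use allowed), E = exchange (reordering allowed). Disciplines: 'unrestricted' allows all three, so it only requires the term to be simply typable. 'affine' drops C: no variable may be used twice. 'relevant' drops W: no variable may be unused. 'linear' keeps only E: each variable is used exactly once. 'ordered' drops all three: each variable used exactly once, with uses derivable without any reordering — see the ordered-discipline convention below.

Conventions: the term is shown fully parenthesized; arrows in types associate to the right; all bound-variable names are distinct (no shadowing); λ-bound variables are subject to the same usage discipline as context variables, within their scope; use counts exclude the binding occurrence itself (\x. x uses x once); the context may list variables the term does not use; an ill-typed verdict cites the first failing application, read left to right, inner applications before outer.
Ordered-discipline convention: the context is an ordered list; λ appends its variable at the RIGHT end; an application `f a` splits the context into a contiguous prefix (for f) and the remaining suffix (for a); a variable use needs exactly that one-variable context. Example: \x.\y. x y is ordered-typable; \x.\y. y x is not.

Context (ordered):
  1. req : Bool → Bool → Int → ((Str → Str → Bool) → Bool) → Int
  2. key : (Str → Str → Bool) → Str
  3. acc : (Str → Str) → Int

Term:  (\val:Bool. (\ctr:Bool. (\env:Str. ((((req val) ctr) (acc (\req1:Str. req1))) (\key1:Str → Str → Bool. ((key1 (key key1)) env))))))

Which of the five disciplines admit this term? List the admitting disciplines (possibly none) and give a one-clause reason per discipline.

admitted in: relevant, unrestricted
use counts: req: 1; key: 1; acc: 1; val (λ-bound): 1; ctr (λ-bound): 1; env (λ-bound): 1; req1 (λ-bound): 1; key1 (λ-bound): 2
order of uses: req, val, ctr, acc, req1, key1, key, key1, env
typing: well-typed — term : Bool → Bool → Str → Int
ordered: ✗, uses contraction: key1 ×2
linear: ✗, uses contraction: key1 ×2
affine: ✗, uses contraction: key1 ×2
relevant: ✓, req, key, acc, val, ctr, env, req1, key1: all used, weakening unneeded
unrestricted: ✓, type-checks (Bool → Bool → Str → Int) and nothing is barred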